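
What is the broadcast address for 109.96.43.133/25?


Network: 109.96.43.128/25
Host bits = 7
Set all host bits to 1:
Broadcast: 109.96.43.255


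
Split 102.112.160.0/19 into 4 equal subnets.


New prefix = 19 + 2 = 21
Each subnet has 2048 addresses
  102.112.160.0/21
  102.112.168.0/21
  102.112.176.0/21
  102.112.184.0/21
Subnets: 102.112.160.0/21, 102.112.168.0/21, 102.112.176.0/21, 102.112.184.0/21


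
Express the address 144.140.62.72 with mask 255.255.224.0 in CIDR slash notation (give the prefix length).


Binary: 11111111.11111111.11100000.00000000
Count leading 1s
Prefix: /19


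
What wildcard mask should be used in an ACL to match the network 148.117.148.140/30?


Subnet mask: 255.255.255.252
Wildcard = 255.255.255.255 - subnet mask
255 - 255 = 0
255 - 255 = 0
255 - 255 = 0
255 - 252 = 3
Wildcard: 0.0.0.3


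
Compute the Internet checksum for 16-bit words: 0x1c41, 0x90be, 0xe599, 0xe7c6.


Sum all words (with carry folding):
+ 0x1c41 = 0x1c41
+ 0x90be = 0xacff
+ 0xe599 = 0x9299
+ 0xe7c6 = 0x7a60
One's complement: ~0x7a60
Checksum = 0x859f


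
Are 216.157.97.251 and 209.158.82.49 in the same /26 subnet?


Mask: 255.255.255.192
216.157.97.251 AND mask = 216.157.97.192
209.158.82.49 AND mask = 209.158.82.0
No, different subnets (216.157.97.192 vs 209.158.82.0)


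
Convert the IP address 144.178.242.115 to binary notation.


144 = 10010000
178 = 10110010
242 = 11110010
115 = 01110011
Binary: 10010000.10110010.11110010.01110011


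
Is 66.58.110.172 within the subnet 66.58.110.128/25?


Subnet network: 66.58.110.128
Test IP AND mask: 66.58.110.128
Yes, 66.58.110.172 is in 66.58.110.128/25


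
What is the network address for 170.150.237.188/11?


IP:   10101010.10010110.11101101.10111100
Mask: 11111111.11100000.00000000.00000000
AND operation:
Net:  10101010.10000000.00000000.00000000
Network: 170.128.0.0/11


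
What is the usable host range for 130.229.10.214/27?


Network: 130.229.10.192
Broadcast: 130.229.10.223
First usable = network + 1
Last usable = broadcast - 1
Range: 130.229.10.193 to 130.229.10.222


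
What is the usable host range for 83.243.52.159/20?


Network: 83.243.48.0
Broadcast: 83.243.63.255
First usable = network + 1
Last usable = broadcast - 1
Range: 83.243.48.1 to 83.243.63.254


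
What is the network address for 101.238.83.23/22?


IP:   01100101.11101110.01010011.00010111
Mask: 11111111.11111111.11111100.00000000
AND operation:
Net:  01100101.11101110.01010000.00000000
Network: 101.238.80.0/22


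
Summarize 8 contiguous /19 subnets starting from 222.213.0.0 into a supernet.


Original prefix: /19
Number of subnets: 8 = 2^3
New prefix = 19 - 3 = 16
Supernet: 222.213.0.0/16


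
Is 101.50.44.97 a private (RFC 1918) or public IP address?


RFC 1918 private ranges:
  10.0.0.0/8 (10.0.0.0 - 10.255.255.255)
  172.16.0.0/12 (172.16.0.0 - 172.31.255.255)
  192.168.0.0/16 (192.168.0.0 - 192.168.255.255)
Public (not in any RFC 1918 range)


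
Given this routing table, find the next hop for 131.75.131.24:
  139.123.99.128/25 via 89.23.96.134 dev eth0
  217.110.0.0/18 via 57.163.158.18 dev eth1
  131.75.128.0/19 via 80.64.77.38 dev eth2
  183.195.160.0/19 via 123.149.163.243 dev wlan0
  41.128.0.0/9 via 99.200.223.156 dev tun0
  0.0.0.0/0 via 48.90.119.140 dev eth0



Longest prefix match for 131.75.131.24:
  /25 139.123.99.128: no
  /18 217.110.0.0: no
  /19 131.75.128.0: MATCH
  /19 183.195.160.0: no
  /9 41.128.0.0: no
  /0 0.0.0.0: MATCH
Selected: next-hop 80.64.77.38 via eth2 (matched /19)


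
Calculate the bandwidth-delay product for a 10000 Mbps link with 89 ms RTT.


BDP = bandwidth * RTT
= 10000 Mbps * 89 ms
= 10000 * 1e6 * 89 / 1000 bits
= 890000000 bits
= 111250000 bytes
= 108642.5781 KB
BDP = 890000000 bits (111250000 bytes)


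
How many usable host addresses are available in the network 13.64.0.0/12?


Host bits = 32 - 12 = 20
Total addresses = 2^20 = 1048576
Usable = total - 2 (network and broadcast)
Usable hosts: 1048574


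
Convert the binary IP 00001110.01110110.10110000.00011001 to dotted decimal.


00001110 = 14
01110110 = 118
10110000 = 176
00011001 = 25
IP: 14.118.176.25


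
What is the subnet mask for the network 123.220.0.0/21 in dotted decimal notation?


/21 means 21 network bits, 11 host bits
Binary: 11111111111111111111100000000000
Mask: 255.255.248.0


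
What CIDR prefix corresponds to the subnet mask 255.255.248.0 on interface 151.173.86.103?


Binary: 11111111.11111111.11111000.00000000
Count leading 1s
Prefix: /21


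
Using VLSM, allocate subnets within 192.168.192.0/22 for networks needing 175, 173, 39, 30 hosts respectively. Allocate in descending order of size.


175 hosts -> /24 (254 usable): 192.168.192.0/24
173 hosts -> /24 (254 usable): 192.168.193.0/24
39 hosts -> /26 (62 usable): 192.168.194.0/26
30 hosts -> /27 (30 usable): 192.168.194.64/27
Allocation: 192.168.192.0/24 (175 hosts, 254 usable); 192.168.193.0/24 (173 hosts, 254 usable); 192.168.194.0/26 (39 hosts, 62 usable); 192.168.194.64/27 (30 hosts, 30 usable)


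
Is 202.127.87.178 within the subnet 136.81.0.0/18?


Subnet network: 136.81.0.0
Test IP AND mask: 202.127.64.0
No, 202.127.87.178 is not in 136.81.0.0/18


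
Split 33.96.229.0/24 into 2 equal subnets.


New prefix = 24 + 1 = 25
Each subnet has 128 addresses
  33.96.229.0/25
  33.96.229.128/25
Subnets: 33.96.229.0/25, 33.96.229.128/25


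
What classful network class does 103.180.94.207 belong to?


First octet: 103
Binary: 01100111
0xxxxxxx -> Class A (1-126)
Class A, default mask 255.0.0.0 (/8)


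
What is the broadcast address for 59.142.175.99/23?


Network: 59.142.174.0/23
Host bits = 9
Set all host bits to 1:
Broadcast: 59.142.175.255


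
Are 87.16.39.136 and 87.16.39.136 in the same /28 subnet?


Mask: 255.255.255.240
87.16.39.136 AND mask = 87.16.39.128
87.16.39.136 AND mask = 87.16.39.128
Yes, same subnet (87.16.39.128)


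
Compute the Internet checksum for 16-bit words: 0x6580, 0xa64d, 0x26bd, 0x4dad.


Sum all words (with carry folding):
+ 0x6580 = 0x6580
+ 0xa64d = 0x0bce
+ 0x26bd = 0x328b
+ 0x4dad = 0x8038
One's complement: ~0x8038
Checksum = 0x7fc7


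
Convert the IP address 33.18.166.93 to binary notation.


33 = 00100001
18 = 00010010
166 = 10100110
93 = 01011101
Binary: 00100001.00010010.10100110.01011101


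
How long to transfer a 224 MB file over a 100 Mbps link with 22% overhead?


Effective throughput = 100 * (1 - 22/100) = 78 Mbps
File size in Mb = 224 * 8 = 1792 Mb
Time = 1792 / 78
Time = 22.9744 seconds


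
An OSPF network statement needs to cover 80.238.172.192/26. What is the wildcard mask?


Subnet mask: 255.255.255.192
Wildcard = 255.255.255.255 - subnet mask
255 - 255 = 0
255 - 255 = 0
255 - 255 = 0
255 - 192 = 63
Wildcard: 0.0.0.63


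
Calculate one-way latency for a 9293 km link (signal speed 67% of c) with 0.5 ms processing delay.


Speed = 0.67 * 3e5 km/s = 201000 km/s
Propagation delay = 9293 / 201000 = 0.0462 s = 46.2338 ms
Processing delay = 0.5 ms
Total one-way latency = 46.7338 ms


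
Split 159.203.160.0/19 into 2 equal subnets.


New prefix = 19 + 1 = 20
Each subnet has 4096 addresses
  159.203.160.0/20
  159.203.176.0/20
Subnets: 159.203.160.0/20, 159.203.176.0/20


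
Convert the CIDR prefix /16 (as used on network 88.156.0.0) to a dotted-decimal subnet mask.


/16 means 16 network bits, 16 host bits
Binary: 11111111111111110000000000000000
Mask: 255.255.0.0


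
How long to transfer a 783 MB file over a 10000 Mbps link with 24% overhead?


Effective throughput = 10000 * (1 - 24/100) = 7600 Mbps
File size in Mb = 783 * 8 = 6264 Mb
Time = 6264 / 7600
Time = 0.8242 seconds


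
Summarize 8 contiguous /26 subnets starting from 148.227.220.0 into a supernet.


Original prefix: /26
Number of subnets: 8 = 2^3
New prefix = 26 - 3 = 23
Supernet: 148.227.220.0/23


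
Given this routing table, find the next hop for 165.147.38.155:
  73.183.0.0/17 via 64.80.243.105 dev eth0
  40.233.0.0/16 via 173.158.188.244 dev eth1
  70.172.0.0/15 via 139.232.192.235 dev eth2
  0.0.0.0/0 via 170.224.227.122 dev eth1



Longest prefix match for 165.147.38.155:
  /17 73.183.0.0: no
  /16 40.233.0.0: no
  /15 70.172.0.0: no
  /0 0.0.0.0: MATCH
Selected: next-hop 170.224.227.122 via eth1 (matched /0)


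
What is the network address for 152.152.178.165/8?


IP:   10011000.10011000.10110010.10100101
Mask: 11111111.00000000.00000000.00000000
AND operation:
Net:  10011000.00000000.00000000.00000000
Network: 152.0.0.0/8


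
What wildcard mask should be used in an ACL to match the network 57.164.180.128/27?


Subnet mask: 255.255.255.224
Wildcard = 255.255.255.255 - subnet mask
255 - 255 = 0
255 - 255 = 0
255 - 255 = 0
255 - 224 = 31
Wildcard: 0.0.0.31


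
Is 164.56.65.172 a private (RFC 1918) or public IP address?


RFC 1918 private ranges:
  10.0.0.0/8 (10.0.0.0 - 10.255.255.255)
  172.16.0.0/12 (172.16.0.0 - 172.31.255.255)
  192.168.0.0/16 (192.168.0.0 - 192.168.255.255)
Public (not in any RFC 1918 range)


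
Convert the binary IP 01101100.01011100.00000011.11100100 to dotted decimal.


01101100 = 108
01011100 = 92
00000011 = 3
11100100 = 228
IP: 108.92.3.228


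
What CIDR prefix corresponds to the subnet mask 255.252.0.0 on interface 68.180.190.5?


Binary: 11111111.11111100.00000000.00000000
Count leading 1s
Prefix: /14


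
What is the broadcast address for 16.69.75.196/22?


Network: 16.69.72.0/22
Host bits = 10
Set all host bits to 1:
Broadcast: 16.69.75.255


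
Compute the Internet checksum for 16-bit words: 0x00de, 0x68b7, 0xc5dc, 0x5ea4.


Sum all words (with carry folding):
+ 0x00de = 0x00de
+ 0x68b7 = 0x6995
+ 0xc5dc = 0x2f72
+ 0x5ea4 = 0x8e16
One's complement: ~0x8e16
Checksum = 0x71e9


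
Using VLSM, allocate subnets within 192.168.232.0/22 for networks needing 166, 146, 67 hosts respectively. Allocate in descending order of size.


166 hosts -> /24 (254 usable): 192.168.232.0/24
146 hosts -> /24 (254 usable): 192.168.233.0/24
67 hosts -> /25 (126 usable): 192.168.234.0/25
Allocation: 192.168.232.0/24 (166 hosts, 254 usable); 192.168.233.0/24 (146 hosts, 254 usable); 192.168.234.0/25 (67 hosts, 126 usable)


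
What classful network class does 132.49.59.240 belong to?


First octet: 132
Binary: 10000100
10xxxxxx -> Class B (128-191)
Class B, default mask 255.255.0.0 (/16)


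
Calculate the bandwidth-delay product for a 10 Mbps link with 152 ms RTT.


BDP = bandwidth * RTT
= 10 Mbps * 152 ms
= 10 * 1e6 * 152 / 1000 bits
= 1520000 bits
= 190000 bytes
= 185.5469 KB
BDP = 1520000 bits (190000 bytes)


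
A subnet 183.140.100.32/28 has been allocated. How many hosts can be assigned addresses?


Host bits = 32 - 28 = 4
Total addresses = 2^4 = 16
Usable = total - 2 (network and broadcast)
Usable hosts: 14


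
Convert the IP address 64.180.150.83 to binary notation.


64 = 01000000
180 = 10110100
150 = 10010110
83 = 01010011
Binary: 01000000.10110100.10010110.01010011


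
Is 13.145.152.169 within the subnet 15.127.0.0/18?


Subnet network: 15.127.0.0
Test IP AND mask: 13.145.128.0
No, 13.145.152.169 is not in 15.127.0.0/18


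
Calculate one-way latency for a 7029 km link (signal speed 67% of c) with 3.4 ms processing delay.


Speed = 0.67 * 3e5 km/s = 201000 km/s
Propagation delay = 7029 / 201000 = 0.035 s = 34.9701 ms
Processing delay = 3.4 ms
Total one-way latency = 38.3701 ms


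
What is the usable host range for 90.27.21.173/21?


Network: 90.27.16.0
Broadcast: 90.27.23.255
First usable = network + 1
Last usable = broadcast - 1
Range: 90.27.16.1 to 90.27.23.254


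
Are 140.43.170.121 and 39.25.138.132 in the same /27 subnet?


Mask: 255.255.255.224
140.43.170.121 AND mask = 140.43.170.96
39.25.138.132 AND mask = 39.25.138.128
No, different subnets (140.43.170.96 vs 39.25.138.128)


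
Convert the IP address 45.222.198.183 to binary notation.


45 = 00101101
222 = 11011110
198 = 11000110
183 = 10110111
Binary: 00101101.11011110.11000110.10110111


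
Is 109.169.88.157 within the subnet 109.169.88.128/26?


Subnet network: 109.169.88.128
Test IP AND mask: 109.169.88.128
Yes, 109.169.88.157 is in 109.169.88.128/26


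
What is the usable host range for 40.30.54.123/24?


Network: 40.30.54.0
Broadcast: 40.30.54.255
First usable = network + 1
Last usable = broadcast - 1
Range: 40.30.54.1 to 40.30.54.254


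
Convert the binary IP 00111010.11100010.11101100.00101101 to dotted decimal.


00111010 = 58
11100010 = 226
11101100 = 236
00101101 = 45
IP: 58.226.236.45


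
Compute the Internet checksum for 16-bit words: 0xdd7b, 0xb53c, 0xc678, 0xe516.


Sum all words (with carry folding):
+ 0xdd7b = 0xdd7b
+ 0xb53c = 0x92b8
+ 0xc678 = 0x5931
+ 0xe516 = 0x3e48
One's complement: ~0x3e48
Checksum = 0xc1b7


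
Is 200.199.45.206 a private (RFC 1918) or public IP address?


RFC 1918 private ranges:
  10.0.0.0/8 (10.0.0.0 - 10.255.255.255)
  172.16.0.0/12 (172.16.0.0 - 172.31.255.255)
  192.168.0.0/16 (192.168.0.0 - 192.168.255.255)
Public (not in any RFC 1918 range)


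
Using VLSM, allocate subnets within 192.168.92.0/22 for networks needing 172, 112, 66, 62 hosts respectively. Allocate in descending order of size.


172 hosts -> /24 (254 usable): 192.168.92.0/24
112 hosts -> /25 (126 usable): 192.168.93.0/25
66 hosts -> /25 (126 usable): 192.168.93.128/25
62 hosts -> /26 (62 usable): 192.168.94.0/26
Allocation: 192.168.92.0/24 (172 hosts, 254 usable); 192.168.93.0/25 (112 hosts, 126 usable); 192.168.93.128/25 (66 hosts, 126 usable); 192.168.94.0/26 (62 hosts, 62 usable)


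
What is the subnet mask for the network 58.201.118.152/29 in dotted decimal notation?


/29 means 29 network bits, 3 host bits
Binary: 11111111111111111111111111111000
Mask: 255.255.255.248


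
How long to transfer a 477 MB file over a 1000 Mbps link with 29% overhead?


Effective throughput = 1000 * (1 - 29/100) = 710 Mbps
File size in Mb = 477 * 8 = 3816 Mb
Time = 3816 / 710
Time = 5.3746 seconds


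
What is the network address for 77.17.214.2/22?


IP:   01001101.00010001.11010110.00000010
Mask: 11111111.11111111.11111100.00000000
AND operation:
Net:  01001101.00010001.11010100.00000000
Network: 77.17.212.0/22


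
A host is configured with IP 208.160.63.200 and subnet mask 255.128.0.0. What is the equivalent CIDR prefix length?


Binary: 11111111.10000000.00000000.00000000
Count leading 1s
Prefix: /9


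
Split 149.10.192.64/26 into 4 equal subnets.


New prefix = 26 + 2 = 28
Each subnet has 16 addresses
  149.10.192.64/28
  149.10.192.80/28
  149.10.192.96/28
  149.10.192.112/28
Subnets: 149.10.192.64/28, 149.10.192.80/28, 149.10.192.96/28, 149.10.192.112/28


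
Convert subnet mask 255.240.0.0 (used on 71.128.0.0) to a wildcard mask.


Subnet mask: 255.240.0.0
Wildcard = 255.255.255.255 - subnet mask
255 - 255 = 0
255 - 240 = 15
255 - 0 = 255
255 - 0 = 255
Wildcard: 0.15.255.255


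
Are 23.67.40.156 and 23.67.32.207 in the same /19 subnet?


Mask: 255.255.224.0
23.67.40.156 AND mask = 23.67.32.0
23.67.32.207 AND mask = 23.67.32.0
Yes, same subnet (23.67.32.0)


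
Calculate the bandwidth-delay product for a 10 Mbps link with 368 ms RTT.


BDP = bandwidth * RTT
= 10 Mbps * 368 ms
= 10 * 1e6 * 368 / 1000 bits
= 3680000 bits
= 460000 bytes
= 449.2188 KB
BDP = 3680000 bits (460000 bytes)


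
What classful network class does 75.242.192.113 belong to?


First octet: 75
Binary: 01001011
0xxxxxxx -> Class A (1-126)
Class A, default mask 255.0.0.0 (/8)


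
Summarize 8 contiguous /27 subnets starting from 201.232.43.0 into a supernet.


Original prefix: /27
Number of subnets: 8 = 2^3
New prefix = 27 - 3 = 24
Supernet: 201.232.43.0/24


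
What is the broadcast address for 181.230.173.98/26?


Network: 181.230.173.64/26
Host bits = 6
Set all host bits to 1:
Broadcast: 181.230.173.127


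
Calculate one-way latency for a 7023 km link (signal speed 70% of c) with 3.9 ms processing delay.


Speed = 0.7 * 3e5 km/s = 210000 km/s
Propagation delay = 7023 / 210000 = 0.0334 s = 33.4429 ms
Processing delay = 3.9 ms
Total one-way latency = 37.3429 ms


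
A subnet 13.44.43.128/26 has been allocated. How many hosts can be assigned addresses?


Host bits = 32 - 26 = 6
Total addresses = 2^6 = 64
Usable = total - 2 (network and broadcast)
Usable hosts: 62


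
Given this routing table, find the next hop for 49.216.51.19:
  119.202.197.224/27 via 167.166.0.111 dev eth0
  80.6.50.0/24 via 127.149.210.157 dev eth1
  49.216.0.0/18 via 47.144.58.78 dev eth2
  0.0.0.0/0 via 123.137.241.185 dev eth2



Longest prefix match for 49.216.51.19:
  /27 119.202.197.224: no
  /24 80.6.50.0: no
  /18 49.216.0.0: MATCH
  /0 0.0.0.0: MATCH
Selected: next-hop 47.144.58.78 via eth2 (matched /18)


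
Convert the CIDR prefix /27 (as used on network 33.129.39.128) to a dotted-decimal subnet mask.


/27 means 27 network bits, 5 host bits
Binary: 11111111111111111111111111100000
Mask: 255.255.255.224


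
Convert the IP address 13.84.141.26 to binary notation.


13 = 00001101
84 = 01010100
141 = 10001101
26 = 00011010
Binary: 00001101.01010100.10001101.00011010


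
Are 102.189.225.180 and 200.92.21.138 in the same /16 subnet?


Mask: 255.255.0.0
102.189.225.180 AND mask = 102.189.0.0
200.92.21.138 AND mask = 200.92.0.0
No, different subnets (102.189.0.0 vs 200.92.0.0)


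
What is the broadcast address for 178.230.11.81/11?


Network: 178.224.0.0/11
Host bits = 21
Set all host bits to 1:
Broadcast: 178.255.255.255


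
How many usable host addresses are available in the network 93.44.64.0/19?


Host bits = 32 - 19 = 13
Total addresses = 2^13 = 8192
Usable = total - 2 (network and broadcast)
Usable hosts: 8190


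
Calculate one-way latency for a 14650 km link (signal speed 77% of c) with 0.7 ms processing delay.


Speed = 0.77 * 3e5 km/s = 231000 km/s
Propagation delay = 14650 / 231000 = 0.0634 s = 63.4199 ms
Processing delay = 0.7 ms
Total one-way latency = 64.1199 ms


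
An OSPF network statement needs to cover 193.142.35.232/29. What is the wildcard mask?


Subnet mask: 255.255.255.248
Wildcard = 255.255.255.255 - subnet mask
255 - 255 = 0
255 - 255 = 0
255 - 255 = 0
255 - 248 = 7
Wildcard: 0.0.0.7


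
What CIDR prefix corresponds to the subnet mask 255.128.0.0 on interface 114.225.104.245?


Binary: 11111111.10000000.00000000.00000000
Count leading 1s
Prefix: /9


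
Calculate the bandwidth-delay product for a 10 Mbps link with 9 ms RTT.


BDP = bandwidth * RTT
= 10 Mbps * 9 ms
= 10 * 1e6 * 9 / 1000 bits
= 90000 bits
= 11250 bytes
= 10.9863 KB
BDP = 90000 bits (11250 bytes)


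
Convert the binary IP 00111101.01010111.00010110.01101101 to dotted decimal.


00111101 = 61
01010111 = 87
00010110 = 22
01101101 = 109
IP: 61.87.22.109


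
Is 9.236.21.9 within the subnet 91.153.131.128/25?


Subnet network: 91.153.131.128
Test IP AND mask: 9.236.21.0
No, 9.236.21.9 is not in 91.153.131.128/25


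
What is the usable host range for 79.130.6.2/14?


Network: 79.128.0.0
Broadcast: 79.131.255.255
First usable = network + 1
Last usable = broadcast - 1
Range: 79.128.0.1 to 79.131.255.254


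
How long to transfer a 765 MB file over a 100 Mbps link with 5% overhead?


Effective throughput = 100 * (1 - 5/100) = 95 Mbps
File size in Mb = 765 * 8 = 6120 Mb
Time = 6120 / 95
Time = 64.4211 seconds


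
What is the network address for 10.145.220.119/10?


IP:   00001010.10010001.11011100.01110111
Mask: 11111111.11000000.00000000.00000000
AND operation:
Net:  00001010.10000000.00000000.00000000
Network: 10.128.0.0/10


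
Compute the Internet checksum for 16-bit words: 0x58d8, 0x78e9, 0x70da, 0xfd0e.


Sum all words (with carry folding):
+ 0x58d8 = 0x58d8
+ 0x78e9 = 0xd1c1
+ 0x70da = 0x429c
+ 0xfd0e = 0x3fab
One's complement: ~0x3fab
Checksum = 0xc054


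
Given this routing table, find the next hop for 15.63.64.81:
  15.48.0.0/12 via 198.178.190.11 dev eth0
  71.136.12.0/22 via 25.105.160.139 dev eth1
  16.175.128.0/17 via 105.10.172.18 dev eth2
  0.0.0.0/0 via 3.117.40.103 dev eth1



Longest prefix match for 15.63.64.81:
  /12 15.48.0.0: MATCH
  /22 71.136.12.0: no
  /17 16.175.128.0: no
  /0 0.0.0.0: MATCH
Selected: next-hop 198.178.190.11 via eth0 (matched /12)


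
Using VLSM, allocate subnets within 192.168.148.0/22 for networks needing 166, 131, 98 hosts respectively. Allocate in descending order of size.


166 hosts -> /24 (254 usable): 192.168.148.0/24
131 hosts -> /24 (254 usable): 192.168.149.0/24
98 hosts -> /25 (126 usable): 192.168.150.0/25
Allocation: 192.168.148.0/24 (166 hosts, 254 usable); 192.168.149.0/24 (131 hosts, 254 usable); 192.168.150.0/25 (98 hosts, 126 usable)


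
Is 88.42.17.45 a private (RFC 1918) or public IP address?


RFC 1918 private ranges:
  10.0.0.0/8 (10.0.0.0 - 10.255.255.255)
  172.16.0.0/12 (172.16.0.0 - 172.31.255.255)
  192.168.0.0/16 (192.168.0.0 - 192.168.255.255)
Public (not in any RFC 1918 range)


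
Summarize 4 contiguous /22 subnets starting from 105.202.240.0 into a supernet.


Original prefix: /22
Number of subnets: 4 = 2^2
New prefix = 22 - 2 = 20
Supernet: 105.202.240.0/20


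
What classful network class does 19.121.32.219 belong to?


First octet: 19
Binary: 00010011
0xxxxxxx -> Class A (1-126)
Class A, default mask 255.0.0.0 (/8)


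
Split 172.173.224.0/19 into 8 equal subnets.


New prefix = 19 + 3 = 22
Each subnet has 1024 addresses
  172.173.224.0/22
  172.173.228.0/22
  172.173.232.0/22
  172.173.236.0/22
  172.173.240.0/22
  172.173.244.0/22
  172.173.248.0/22
  172.173.252.0/22
Subnets: 172.173.224.0/22, 172.173.228.0/22, 172.173.232.0/22, 172.173.236.0/22, 172.173.240.0/22, 172.173.244.0/22, 172.173.248.0/22, 172.173.252.0/22


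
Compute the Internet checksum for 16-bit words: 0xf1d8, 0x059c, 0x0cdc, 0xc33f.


Sum all words (with carry folding):
+ 0xf1d8 = 0xf1d8
+ 0x059c = 0xf774
+ 0x0cdc = 0x0451
+ 0xc33f = 0xc790
One's complement: ~0xc790
Checksum = 0x386f


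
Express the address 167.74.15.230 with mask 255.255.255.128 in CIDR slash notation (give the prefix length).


Binary: 11111111.11111111.11111111.10000000
Count leading 1s
Prefix: /25


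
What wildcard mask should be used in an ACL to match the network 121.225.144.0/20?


Subnet mask: 255.255.240.0
Wildcard = 255.255.255.255 - subnet mask
255 - 255 = 0
255 - 255 = 0
255 - 240 = 15
255 - 0 = 255
Wildcard: 0.0.15.255


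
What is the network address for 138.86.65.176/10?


IP:   10001010.01010110.01000001.10110000
Mask: 11111111.11000000.00000000.00000000
AND operation:
Net:  10001010.01000000.00000000.00000000
Network: 138.64.0.0/10


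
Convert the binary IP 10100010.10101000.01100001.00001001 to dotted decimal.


10100010 = 162
10101000 = 168
01100001 = 97
00001001 = 9
IP: 162.168.97.9


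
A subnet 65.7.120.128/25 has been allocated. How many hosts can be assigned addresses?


Host bits = 32 - 25 = 7
Total addresses = 2^7 = 128
Usable = total - 2 (network and broadcast)
Usable hosts: 126


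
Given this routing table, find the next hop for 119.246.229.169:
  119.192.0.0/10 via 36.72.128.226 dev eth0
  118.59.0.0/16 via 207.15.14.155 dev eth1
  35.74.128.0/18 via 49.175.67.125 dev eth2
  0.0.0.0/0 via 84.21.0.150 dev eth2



Longest prefix match for 119.246.229.169:
  /10 119.192.0.0: MATCH
  /16 118.59.0.0: no
  /18 35.74.128.0: no
  /0 0.0.0.0: MATCH
Selected: next-hop 36.72.128.226 via eth0 (matched /10)


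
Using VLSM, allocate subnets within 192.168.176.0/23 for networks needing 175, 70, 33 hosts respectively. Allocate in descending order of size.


175 hosts -> /24 (254 usable): 192.168.176.0/24
70 hosts -> /25 (126 usable): 192.168.177.0/25
33 hosts -> /26 (62 usable): 192.168.177.128/26
Allocation: 192.168.176.0/24 (175 hosts, 254 usable); 192.168.177.0/25 (70 hosts, 126 usable); 192.168.177.128/26 (33 hosts, 62 usable)


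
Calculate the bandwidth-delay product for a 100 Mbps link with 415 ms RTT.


BDP = bandwidth * RTT
= 100 Mbps * 415 ms
= 100 * 1e6 * 415 / 1000 bits
= 41500000 bits
= 5187500 bytes
= 5065.918 KB
BDP = 41500000 bits (5187500 bytes)


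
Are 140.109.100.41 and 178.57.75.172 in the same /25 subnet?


Mask: 255.255.255.128
140.109.100.41 AND mask = 140.109.100.0
178.57.75.172 AND mask = 178.57.75.128
No, different subnets (140.109.100.0 vs 178.57.75.128)


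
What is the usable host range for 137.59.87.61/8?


Network: 137.0.0.0
Broadcast: 137.255.255.255
First usable = network + 1
Last usable = broadcast - 1
Range: 137.0.0.1 to 137.255.255.254


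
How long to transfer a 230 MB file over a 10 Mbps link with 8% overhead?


Effective throughput = 10 * (1 - 8/100) = 9.2 Mbps
File size in Mb = 230 * 8 = 1840 Mb
Time = 1840 / 9.2
Time = 200.0 seconds


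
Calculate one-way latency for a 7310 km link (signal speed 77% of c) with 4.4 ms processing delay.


Speed = 0.77 * 3e5 km/s = 231000 km/s
Propagation delay = 7310 / 231000 = 0.0316 s = 31.645 ms
Processing delay = 4.4 ms
Total one-way latency = 36.045 ms


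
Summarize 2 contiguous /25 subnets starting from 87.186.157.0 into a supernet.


Original prefix: /25
Number of subnets: 2 = 2^1
New prefix = 25 - 1 = 24
Supernet: 87.186.157.0/24


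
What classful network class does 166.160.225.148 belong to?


First octet: 166
Binary: 10100110
10xxxxxx -> Class B (128-191)
Class B, default mask 255.255.0.0 (/16)


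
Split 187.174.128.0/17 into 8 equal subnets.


New prefix = 17 + 3 = 20
Each subnet has 4096 addresses
  187.174.128.0/20
  187.174.144.0/20
  187.174.160.0/20
  187.174.176.0/20
  187.174.192.0/20
  187.174.208.0/20
  187.174.224.0/20
  187.174.240.0/20
Subnets: 187.174.128.0/20, 187.174.144.0/20, 187.174.160.0/20, 187.174.176.0/20, 187.174.192.0/20, 187.174.208.0/20, 187.174.224.0/20, 187.174.240.0/20


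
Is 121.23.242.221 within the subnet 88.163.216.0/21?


Subnet network: 88.163.216.0
Test IP AND mask: 121.23.240.0
No, 121.23.242.221 is not in 88.163.216.0/21


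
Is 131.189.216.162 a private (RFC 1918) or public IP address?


RFC 1918 private ranges:
  10.0.0.0/8 (10.0.0.0 - 10.255.255.255)
  172.16.0.0/12 (172.16.0.0 - 172.31.255.255)
  192.168.0.0/16 (192.168.0.0 - 192.168.255.255)
Public (not in any RFC 1918 range)


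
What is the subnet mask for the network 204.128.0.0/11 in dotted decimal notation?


/11 means 11 network bits, 21 host bits
Binary: 11111111111000000000000000000000
Mask: 255.224.0.0


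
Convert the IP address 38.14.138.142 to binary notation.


38 = 00100110
14 = 00001110
138 = 10001010
142 = 10001110
Binary: 00100110.00001110.10001010.10001110


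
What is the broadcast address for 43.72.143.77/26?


Network: 43.72.143.64/26
Host bits = 6
Set all host bits to 1:
Broadcast: 43.72.143.127


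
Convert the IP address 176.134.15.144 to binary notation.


176 = 10110000
134 = 10000110
15 = 00001111
144 = 10010000
Binary: 10110000.10000110.00001111.10010000


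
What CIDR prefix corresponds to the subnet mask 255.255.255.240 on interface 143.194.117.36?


Binary: 11111111.11111111.11111111.11110000
Count leading 1s
Prefix: /28


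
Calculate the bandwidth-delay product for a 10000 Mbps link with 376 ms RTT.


BDP = bandwidth * RTT
= 10000 Mbps * 376 ms
= 10000 * 1e6 * 376 / 1000 bits
= 3760000000 bits
= 470000000 bytes
= 458984.375 KB
BDP = 3760000000 bits (470000000 bytes)


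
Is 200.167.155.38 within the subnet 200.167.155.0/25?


Subnet network: 200.167.155.0
Test IP AND mask: 200.167.155.0
Yes, 200.167.155.38 is in 200.167.155.0/25


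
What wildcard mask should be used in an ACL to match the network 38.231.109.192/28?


Subnet mask: 255.255.255.240
Wildcard = 255.255.255.255 - subnet mask
255 - 255 = 0
255 - 255 = 0
255 - 255 = 0
255 - 240 = 15
Wildcard: 0.0.0.15


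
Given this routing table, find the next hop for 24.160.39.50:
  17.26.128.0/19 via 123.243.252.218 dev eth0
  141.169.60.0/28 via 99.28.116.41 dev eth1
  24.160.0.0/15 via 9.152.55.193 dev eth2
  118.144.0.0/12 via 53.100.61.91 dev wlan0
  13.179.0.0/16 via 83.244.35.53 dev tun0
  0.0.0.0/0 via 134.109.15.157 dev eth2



Longest prefix match for 24.160.39.50:
  /19 17.26.128.0: no
  /28 141.169.60.0: no
  /15 24.160.0.0: MATCH
  /12 118.144.0.0: no
  /16 13.179.0.0: no
  /0 0.0.0.0: MATCH
Selected: next-hop 9.152.55.193 via eth2 (matched /15)


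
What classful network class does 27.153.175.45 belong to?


First octet: 27
Binary: 00011011
0xxxxxxx -> Class A (1-126)
Class A, default mask 255.0.0.0 (/8)


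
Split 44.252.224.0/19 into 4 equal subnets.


New prefix = 19 + 2 = 21
Each subnet has 2048 addresses
  44.252.224.0/21
  44.252.232.0/21
  44.252.240.0/21
  44.252.248.0/21
Subnets: 44.252.224.0/21, 44.252.232.0/21, 44.252.240.0/21, 44.252.248.0/21


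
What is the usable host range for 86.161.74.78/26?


Network: 86.161.74.64
Broadcast: 86.161.74.127
First usable = network + 1
Last usable = broadcast - 1
Range: 86.161.74.65 to 86.161.74.126


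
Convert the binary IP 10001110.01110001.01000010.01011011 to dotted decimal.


10001110 = 142
01110001 = 113
01000010 = 66
01011011 = 91
IP: 142.113.66.91


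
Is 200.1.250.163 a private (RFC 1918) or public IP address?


RFC 1918 private ranges:
  10.0.0.0/8 (10.0.0.0 - 10.255.255.255)
  172.16.0.0/12 (172.16.0.0 - 172.31.255.255)
  192.168.0.0/16 (192.168.0.0 - 192.168.255.255)
Public (not in any RFC 1918 range)


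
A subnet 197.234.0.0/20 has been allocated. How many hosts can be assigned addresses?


Host bits = 32 - 20 = 12
Total addresses = 2^12 = 4096
Usable = total - 2 (network and broadcast)
Usable hosts: 4094


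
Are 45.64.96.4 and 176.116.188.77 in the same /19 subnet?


Mask: 255.255.224.0
45.64.96.4 AND mask = 45.64.96.0
176.116.188.77 AND mask = 176.116.160.0
No, different subnets (45.64.96.0 vs 176.116.160.0)


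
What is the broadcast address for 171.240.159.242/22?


Network: 171.240.156.0/22
Host bits = 10
Set all host bits to 1:
Broadcast: 171.240.159.255


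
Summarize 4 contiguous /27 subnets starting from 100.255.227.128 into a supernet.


Original prefix: /27
Number of subnets: 4 = 2^2
New prefix = 27 - 2 = 25
Supernet: 100.255.227.128/25


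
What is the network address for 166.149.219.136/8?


IP:   10100110.10010101.11011011.10001000
Mask: 11111111.00000000.00000000.00000000
AND operation:
Net:  10100110.00000000.00000000.00000000
Network: 166.0.0.0/8


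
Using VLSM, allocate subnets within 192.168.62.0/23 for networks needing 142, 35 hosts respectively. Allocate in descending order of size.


142 hosts -> /24 (254 usable): 192.168.62.0/24
35 hosts -> /26 (62 usable): 192.168.63.0/26
Allocation: 192.168.62.0/24 (142 hosts, 254 usable); 192.168.63.0/26 (35 hosts, 62 usable)


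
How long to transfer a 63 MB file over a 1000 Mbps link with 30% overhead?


Effective throughput = 1000 * (1 - 30/100) = 700 Mbps
File size in Mb = 63 * 8 = 504 Mb
Time = 504 / 700
Time = 0.72 seconds


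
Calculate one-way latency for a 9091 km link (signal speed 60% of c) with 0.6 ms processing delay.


Speed = 0.6 * 3e5 km/s = 180000 km/s
Propagation delay = 9091 / 180000 = 0.0505 s = 50.5056 ms
Processing delay = 0.6 ms
Total one-way latency = 51.1056 ms


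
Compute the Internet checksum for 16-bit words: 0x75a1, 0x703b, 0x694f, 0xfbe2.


Sum all words (with carry folding):
+ 0x75a1 = 0x75a1
+ 0x703b = 0xe5dc
+ 0x694f = 0x4f2c
+ 0xfbe2 = 0x4b0f
One's complement: ~0x4b0f
Checksum = 0xb4f0


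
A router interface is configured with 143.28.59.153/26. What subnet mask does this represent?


/26 means 26 network bits, 6 host bits
Binary: 11111111111111111111111111000000
Mask: 255.255.255.192


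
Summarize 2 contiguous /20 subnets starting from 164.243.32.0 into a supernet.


Original prefix: /20
Number of subnets: 2 = 2^1
New prefix = 20 - 1 = 19
Supernet: 164.243.32.0/19


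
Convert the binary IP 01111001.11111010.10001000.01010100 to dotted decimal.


01111001 = 121
11111010 = 250
10001000 = 136
01010100 = 84
IP: 121.250.136.84


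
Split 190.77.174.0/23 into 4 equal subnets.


New prefix = 23 + 2 = 25
Each subnet has 128 addresses
  190.77.174.0/25
  190.77.174.128/25
  190.77.175.0/25
  190.77.175.128/25
Subnets: 190.77.174.0/25, 190.77.174.128/25, 190.77.175.0/25, 190.77.175.128/25


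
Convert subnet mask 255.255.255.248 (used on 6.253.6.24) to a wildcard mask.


Subnet mask: 255.255.255.248
Wildcard = 255.255.255.255 - subnet mask
255 - 255 = 0
255 - 255 = 0
255 - 255 = 0
255 - 248 = 7
Wildcard: 0.0.0.7


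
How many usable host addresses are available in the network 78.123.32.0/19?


Host bits = 32 - 19 = 13
Total addresses = 2^13 = 8192
Usable = total - 2 (network and broadcast)
Usable hosts: 8190


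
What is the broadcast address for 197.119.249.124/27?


Network: 197.119.249.96/27
Host bits = 5
Set all host bits to 1:
Broadcast: 197.119.249.127


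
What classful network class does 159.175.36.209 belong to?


First octet: 159
Binary: 10011111
10xxxxxx -> Class B (128-191)
Class B, default mask 255.255.0.0 (/16)


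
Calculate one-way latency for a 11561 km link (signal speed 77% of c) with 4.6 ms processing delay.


Speed = 0.77 * 3e5 km/s = 231000 km/s
Propagation delay = 11561 / 231000 = 0.05 s = 50.0476 ms
Processing delay = 4.6 ms
Total one-way latency = 54.6476 ms


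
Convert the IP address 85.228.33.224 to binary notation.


85 = 01010101
228 = 11100100
33 = 00100001
224 = 11100000
Binary: 01010101.11100100.00100001.11100000


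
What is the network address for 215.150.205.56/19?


IP:   11010111.10010110.11001101.00111000
Mask: 11111111.11111111.11100000.00000000
AND operation:
Net:  11010111.10010110.11000000.00000000
Network: 215.150.192.0/19


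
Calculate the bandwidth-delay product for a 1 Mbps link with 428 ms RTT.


BDP = bandwidth * RTT
= 1 Mbps * 428 ms
= 1 * 1e6 * 428 / 1000 bits
= 428000 bits
= 53500 bytes
= 52.2461 KB
BDP = 428000 bits (53500 bytes)


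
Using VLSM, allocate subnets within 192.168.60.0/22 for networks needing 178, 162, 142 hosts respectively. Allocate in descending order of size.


178 hosts -> /24 (254 usable): 192.168.60.0/24
162 hosts -> /24 (254 usable): 192.168.61.0/24
142 hosts -> /24 (254 usable): 192.168.62.0/24
Allocation: 192.168.60.0/24 (178 hosts, 254 usable); 192.168.61.0/24 (162 hosts, 254 usable); 192.168.62.0/24 (142 hosts, 254 usable)


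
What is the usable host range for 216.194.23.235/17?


Network: 216.194.0.0
Broadcast: 216.194.127.255
First usable = network + 1
Last usable = broadcast - 1
Range: 216.194.0.1 to 216.194.127.254


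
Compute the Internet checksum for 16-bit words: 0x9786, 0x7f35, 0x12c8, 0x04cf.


Sum all words (with carry folding):
+ 0x9786 = 0x9786
+ 0x7f35 = 0x16bc
+ 0x12c8 = 0x2984
+ 0x04cf = 0x2e53
One's complement: ~0x2e53
Checksum = 0xd1ac


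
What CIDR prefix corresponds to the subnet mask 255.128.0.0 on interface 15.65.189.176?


Binary: 11111111.10000000.00000000.00000000
Count leading 1s
Prefix: /9


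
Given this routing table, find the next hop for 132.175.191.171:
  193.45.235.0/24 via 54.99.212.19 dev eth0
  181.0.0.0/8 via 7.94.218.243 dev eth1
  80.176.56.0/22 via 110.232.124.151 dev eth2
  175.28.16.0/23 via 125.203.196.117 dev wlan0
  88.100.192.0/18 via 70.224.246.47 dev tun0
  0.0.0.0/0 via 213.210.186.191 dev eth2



Longest prefix match for 132.175.191.171:
  /24 193.45.235.0: no
  /8 181.0.0.0: no
  /22 80.176.56.0: no
  /23 175.28.16.0: no
  /18 88.100.192.0: no
  /0 0.0.0.0: MATCH
Selected: next-hop 213.210.186.191 via eth2 (matched /0)


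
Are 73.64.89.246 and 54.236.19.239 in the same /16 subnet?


Mask: 255.255.0.0
73.64.89.246 AND mask = 73.64.0.0
54.236.19.239 AND mask = 54.236.0.0
No, different subnets (73.64.0.0 vs 54.236.0.0)


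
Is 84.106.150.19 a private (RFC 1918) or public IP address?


RFC 1918 private ranges:
  10.0.0.0/8 (10.0.0.0 - 10.255.255.255)
  172.16.0.0/12 (172.16.0.0 - 172.31.255.255)
  192.168.0.0/16 (192.168.0.0 - 192.168.255.255)
Public (not in any RFC 1918 range)


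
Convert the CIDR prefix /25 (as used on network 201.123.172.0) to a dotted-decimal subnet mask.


/25 means 25 network bits, 7 host bits
Binary: 11111111111111111111111110000000
Mask: 255.255.255.128


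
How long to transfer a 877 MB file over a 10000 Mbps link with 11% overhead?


Effective throughput = 10000 * (1 - 11/100) = 8900 Mbps
File size in Mb = 877 * 8 = 7016 Mb
Time = 7016 / 8900
Time = 0.7883 seconds


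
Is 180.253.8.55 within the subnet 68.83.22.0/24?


Subnet network: 68.83.22.0
Test IP AND mask: 180.253.8.0
No, 180.253.8.55 is not in 68.83.22.0/24


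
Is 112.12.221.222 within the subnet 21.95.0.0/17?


Subnet network: 21.95.0.0
Test IP AND mask: 112.12.128.0
No, 112.12.221.222 is not in 21.95.0.0/17


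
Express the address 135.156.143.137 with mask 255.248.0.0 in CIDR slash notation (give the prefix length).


Binary: 11111111.11111000.00000000.00000000
Count leading 1s
Prefix: /13


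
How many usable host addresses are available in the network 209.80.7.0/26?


Host bits = 32 - 26 = 6
Total addresses = 2^6 = 64
Usable = total - 2 (network and broadcast)
Usable hosts: 62


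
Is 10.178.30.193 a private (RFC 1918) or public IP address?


RFC 1918 private ranges:
  10.0.0.0/8 (10.0.0.0 - 10.255.255.255)
  172.16.0.0/12 (172.16.0.0 - 172.31.255.255)
  192.168.0.0/16 (192.168.0.0 - 192.168.255.255)
Private (in 10.0.0.0/8)


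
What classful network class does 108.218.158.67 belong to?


First octet: 108
Binary: 01101100
0xxxxxxx -> Class A (1-126)
Class A, default mask 255.0.0.0 (/8)


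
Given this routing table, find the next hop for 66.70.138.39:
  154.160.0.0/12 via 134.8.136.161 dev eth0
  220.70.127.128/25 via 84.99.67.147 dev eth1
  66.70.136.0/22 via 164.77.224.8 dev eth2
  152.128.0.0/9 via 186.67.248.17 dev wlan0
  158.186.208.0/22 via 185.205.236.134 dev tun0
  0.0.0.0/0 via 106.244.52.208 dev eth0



Longest prefix match for 66.70.138.39:
  /12 154.160.0.0: no
  /25 220.70.127.128: no
  /22 66.70.136.0: MATCH
  /9 152.128.0.0: no
  /22 158.186.208.0: no
  /0 0.0.0.0: MATCH
Selected: next-hop 164.77.224.8 via eth2 (matched /22)


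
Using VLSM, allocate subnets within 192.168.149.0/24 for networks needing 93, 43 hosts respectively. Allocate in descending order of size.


93 hosts -> /25 (126 usable): 192.168.149.0/25
43 hosts -> /26 (62 usable): 192.168.149.128/26
Allocation: 192.168.149.0/25 (93 hosts, 126 usable); 192.168.149.128/26 (43 hosts, 62 usable)


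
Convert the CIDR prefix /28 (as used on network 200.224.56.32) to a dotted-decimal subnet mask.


/28 means 28 network bits, 4 host bits
Binary: 11111111111111111111111111110000
Mask: 255.255.255.240


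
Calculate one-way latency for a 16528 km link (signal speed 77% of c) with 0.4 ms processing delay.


Speed = 0.77 * 3e5 km/s = 231000 km/s
Propagation delay = 16528 / 231000 = 0.0715 s = 71.5498 ms
Processing delay = 0.4 ms
Total one-way latency = 71.9498 ms


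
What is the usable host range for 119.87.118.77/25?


Network: 119.87.118.0
Broadcast: 119.87.118.127
First usable = network + 1
Last usable = broadcast - 1
Range: 119.87.118.1 to 119.87.118.126


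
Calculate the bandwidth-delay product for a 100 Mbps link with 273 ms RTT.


BDP = bandwidth * RTT
= 100 Mbps * 273 ms
= 100 * 1e6 * 273 / 1000 bits
= 27300000 bits
= 3412500 bytes
= 3332.5195 KB
BDP = 27300000 bits (3412500 bytes)


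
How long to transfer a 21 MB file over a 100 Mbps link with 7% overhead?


Effective throughput = 100 * (1 - 7/100) = 93 Mbps
File size in Mb = 21 * 8 = 168 Mb
Time = 168 / 93
Time = 1.8065 seconds
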